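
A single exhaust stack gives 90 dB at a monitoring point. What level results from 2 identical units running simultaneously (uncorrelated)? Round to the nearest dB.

93 dB

L_total = L₁ + 10·log₁₀ N for N identical incoherent sources.
L_total = 90 + 10·log₁₀(2) = 90 + 3.010 = 93.01 dB.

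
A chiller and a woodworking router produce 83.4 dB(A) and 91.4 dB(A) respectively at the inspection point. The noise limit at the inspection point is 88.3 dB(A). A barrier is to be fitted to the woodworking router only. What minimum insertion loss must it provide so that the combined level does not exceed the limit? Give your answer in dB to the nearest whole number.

5 dB

Everything except the woodworking router sums to 10^(83.4/10) = 2.188e+08 in linear terms, 83.40 dB(A).
To meet 88.3 dB(A) overall, the treated woodworking router may contribute at most 10^(88.3/10) − 2.188e+08 = 4.573e+08, i.e. 86.60 dB(A).
So the woodworking router must be reduced from 91.4 to 86.60 dB(A): IL = 4.80 dB.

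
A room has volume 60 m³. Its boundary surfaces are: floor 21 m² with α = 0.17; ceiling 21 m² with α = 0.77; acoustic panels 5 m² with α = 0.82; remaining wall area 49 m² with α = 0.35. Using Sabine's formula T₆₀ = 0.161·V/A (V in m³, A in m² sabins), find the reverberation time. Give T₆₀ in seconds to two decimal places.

0.24 s

Total absorption A = 21·0.17 + 21·0.77 + 5·0.82 + 49·0.35 = 40.99 m² sabins.
T₆₀ = 0.161·V/A = 0.161·60/40.99 = 0.236 s.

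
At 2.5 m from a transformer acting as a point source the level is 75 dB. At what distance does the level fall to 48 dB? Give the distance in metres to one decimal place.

56.0 m

For a point source L₁ − L₂ = 20·log₁₀(r₂/r₁), so r₂ = r₁·10^((L₁−L₂)/20).
r₂ = 2.5·10^((75−48)/20) = 2.5·10^(27.0/20) = 55.97 m.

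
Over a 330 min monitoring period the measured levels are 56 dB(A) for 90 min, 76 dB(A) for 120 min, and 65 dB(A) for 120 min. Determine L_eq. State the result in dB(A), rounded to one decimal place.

72.0 dB(A)

L_eq = 10·log₁₀[(1/T)·Σ tᵢ·10^(Lᵢ/10)] with T = 330 min.
Σ tᵢ·10^(Lᵢ/10) = 90·10^(56/10) + 120·10^(76/10) + 120·10^(65/10) = 5.193e+09.
L_eq = 10·log₁₀(5.193e+09/330) = 71.97 dB(A).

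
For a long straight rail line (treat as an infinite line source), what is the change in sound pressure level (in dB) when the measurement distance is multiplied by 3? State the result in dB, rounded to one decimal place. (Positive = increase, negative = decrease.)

-4.8 dB

A line source loses 3 dB per doubling of distance; generally ΔL = −10·log₁₀(r₂/r₁).
ΔL = −10·log₁₀(3) = -4.77 dB.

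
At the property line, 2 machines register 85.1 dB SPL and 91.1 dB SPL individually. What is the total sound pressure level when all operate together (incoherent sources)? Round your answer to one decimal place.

92.1 dB SPL

For uncorrelated sources the intensities add, so convert each level to linear form, sum, and take 10·log₁₀ of the total.
Σ 10^(L/10) = 10^(85.1/10) + 10^(91.1/10) = 1.612e+09.
L_total = 10·log₁₀(1.612e+09) = 92.07 dB SPL.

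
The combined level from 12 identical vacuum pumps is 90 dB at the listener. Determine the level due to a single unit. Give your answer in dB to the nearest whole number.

12 equal contributions raise the level by 10·log₁₀ 12 = 10.792 dB, so each unit alone gives 90 − 10.792.

79 dB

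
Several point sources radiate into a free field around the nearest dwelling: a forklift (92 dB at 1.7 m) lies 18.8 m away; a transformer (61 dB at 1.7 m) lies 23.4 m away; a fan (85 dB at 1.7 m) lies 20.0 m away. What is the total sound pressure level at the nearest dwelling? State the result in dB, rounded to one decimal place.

71.8 dB

First find each source's level at the receiver (point-source: −20·log₁₀(r/r_ref)), then combine on an intensity basis.
forklift: 92 − 20·log₁₀(18.8/1.7) = 92 − 20.87 = 71.13 dB.
transformer: 61 − 20·log₁₀(23.4/1.7) = 61 − 22.78 = 38.22 dB.
fan: 85 − 20·log₁₀(20.0/1.7) = 85 − 21.41 = 63.59 dB.
Σ 10^(L/10) = 1.525e+07 → L_total = 10·log₁₀(1.525e+07) = 71.83 dB.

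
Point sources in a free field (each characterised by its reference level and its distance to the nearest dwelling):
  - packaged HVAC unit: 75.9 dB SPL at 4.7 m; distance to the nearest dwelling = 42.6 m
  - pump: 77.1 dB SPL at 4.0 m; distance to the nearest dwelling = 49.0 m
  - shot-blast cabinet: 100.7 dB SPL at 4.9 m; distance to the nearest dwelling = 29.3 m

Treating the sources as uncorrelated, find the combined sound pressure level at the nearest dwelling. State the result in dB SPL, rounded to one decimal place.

First find each source's level at the receiver (point-source: −20·log₁₀(r/r_ref)), then combine on an intensity basis.
packaged HVAC unit: 75.9 − 20·log₁₀(42.6/4.7) = 75.9 − 19.15 = 56.75 dB SPL.
pump: 77.1 − 20·log₁₀(49.0/4.0) = 77.1 − 21.76 = 55.34 dB SPL.
shot-blast cabinet: 100.7 − 20·log₁₀(29.3/4.9) = 100.7 − 15.53 = 85.17 dB SPL.
Σ 10^(L/10) = 3.294e+08 → L_total = 10·log₁₀(3.294e+08) = 85.18 dB SPL.

85.2 dB SPL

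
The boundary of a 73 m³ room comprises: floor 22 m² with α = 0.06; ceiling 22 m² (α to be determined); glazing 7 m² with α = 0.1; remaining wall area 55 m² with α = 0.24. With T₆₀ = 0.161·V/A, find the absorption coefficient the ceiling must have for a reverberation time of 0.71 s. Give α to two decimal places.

0.06

From T₆₀ = 0.161·V/A, the target T₆₀ = 0.71 s needs A = 0.161·73/0.71 = 16.55 m².
Absorption from the other surfaces = 22·0.06 + 7·0.1 + 55·0.24 = 15.22 m², so the ceiling must supply 1.33 m² over 22 m².
α = 1.33/22 = 0.061.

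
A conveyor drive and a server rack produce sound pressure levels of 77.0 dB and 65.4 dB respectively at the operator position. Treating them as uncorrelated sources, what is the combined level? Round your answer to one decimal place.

77.3 dB

For uncorrelated sources the intensities add, so convert each level to linear form, sum, and take 10·log₁₀ of the total.
Σ 10^(L/10) = 10^(77.0/10) + 10^(65.4/10) = 5.359e+07.
L_total = 10·log₁₀(5.359e+07) = 77.29 dB.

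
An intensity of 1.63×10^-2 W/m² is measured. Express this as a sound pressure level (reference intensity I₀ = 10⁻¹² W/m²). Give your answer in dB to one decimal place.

L = 10·log₁₀(I/I₀) = 10·log₁₀(1.63×10^-2/10⁻¹²) = 10·log₁₀(1.63×10^10).
L = 10·(0.2122 + 10) = 102.12 dB.

102.1 dB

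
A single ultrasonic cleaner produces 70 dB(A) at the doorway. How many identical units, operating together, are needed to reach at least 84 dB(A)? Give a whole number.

The shortfall is 84 − 70 = 14.0 dB, and N units add 10·log₁₀ N, so need 10·log₁₀ N ≥ 14.0.
N ≥ 10^(14.0/10) = 25.119, so N = 26.

26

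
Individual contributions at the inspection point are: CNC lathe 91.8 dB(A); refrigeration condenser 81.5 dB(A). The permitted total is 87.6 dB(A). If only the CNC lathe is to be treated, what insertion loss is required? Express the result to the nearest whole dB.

Fixed contribution from the other source: Σ 10^(L/10) = 10^(81.5/10) = 1.413e+08 (81.50 dB(A)).
To meet 87.6 dB(A) overall, the treated CNC lathe may contribute at most 10^(87.6/10) − 1.413e+08 = 4.342e+08, i.e. 86.38 dB(A).
Required insertion loss = 91.8 − 86.38 = 5.42 dB.

5 dB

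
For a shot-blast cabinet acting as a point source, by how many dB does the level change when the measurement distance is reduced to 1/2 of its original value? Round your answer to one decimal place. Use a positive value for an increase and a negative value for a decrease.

+6.0 dB

With spherical spreading the level changes by −20·log₁₀(r₂/r₁).
ΔL = −20·log₁₀(0.5) = +6.02 dB.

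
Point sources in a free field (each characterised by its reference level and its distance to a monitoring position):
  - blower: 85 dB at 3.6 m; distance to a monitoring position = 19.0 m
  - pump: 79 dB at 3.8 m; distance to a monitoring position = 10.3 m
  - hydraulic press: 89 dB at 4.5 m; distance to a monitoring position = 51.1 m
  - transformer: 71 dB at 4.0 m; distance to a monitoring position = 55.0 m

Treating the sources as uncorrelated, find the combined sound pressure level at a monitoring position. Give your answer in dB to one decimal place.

Apply inverse-square spreading to bring every level to the receiver, then sum 10^(L/10).
blower: 85 − 20·log₁₀(19.0/3.6) = 85 − 14.45 = 70.55 dB.
pump: 79 − 20·log₁₀(10.3/3.8) = 79 − 8.66 = 70.34 dB.
hydraulic press: 89 − 20·log₁₀(51.1/4.5) = 89 − 21.10 = 67.90 dB.
transformer: 71 − 20·log₁₀(55.0/4.0) = 71 − 22.77 = 48.23 dB.
Σ 10^(L/10) = 2.839e+07 → L_total = 10·log₁₀(2.839e+07) = 74.53 dB.

74.5 dB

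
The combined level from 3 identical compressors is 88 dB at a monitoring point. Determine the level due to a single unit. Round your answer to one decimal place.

Dividing the total intensity by 3 lowers the level by 10·log₁₀ 3 = 4.771 dB: L₁ = 88 − 4.771.

83.2 dB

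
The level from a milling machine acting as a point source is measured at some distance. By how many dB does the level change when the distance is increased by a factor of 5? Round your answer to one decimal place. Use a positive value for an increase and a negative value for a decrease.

-14.0 dB

With spherical spreading the level changes by −20·log₁₀(r₂/r₁).
ΔL = −20·log₁₀(5) = -13.98 dB.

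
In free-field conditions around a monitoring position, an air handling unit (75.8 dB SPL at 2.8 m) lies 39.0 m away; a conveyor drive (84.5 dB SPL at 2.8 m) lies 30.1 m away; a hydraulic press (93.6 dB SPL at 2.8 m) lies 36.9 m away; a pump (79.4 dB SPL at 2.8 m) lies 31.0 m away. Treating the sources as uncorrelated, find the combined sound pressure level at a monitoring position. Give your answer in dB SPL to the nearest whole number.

Apply inverse-square spreading to bring every level to the receiver, then sum 10^(L/10).
air handling unit: 75.8 − 20·log₁₀(39.0/2.8) = 75.8 − 22.88 = 52.92 dB SPL.
conveyor drive: 84.5 − 20·log₁₀(30.1/2.8) = 84.5 − 20.63 = 63.87 dB SPL.
hydraulic press: 93.6 − 20·log₁₀(36.9/2.8) = 93.6 − 22.40 = 71.20 dB SPL.
pump: 79.4 − 20·log₁₀(31.0/2.8) = 79.4 − 20.88 = 58.52 dB SPL.
Σ 10^(L/10) = 1.654e+07 → L_total = 10·log₁₀(1.654e+07) = 72.18 dB SPL.

72 dB SPL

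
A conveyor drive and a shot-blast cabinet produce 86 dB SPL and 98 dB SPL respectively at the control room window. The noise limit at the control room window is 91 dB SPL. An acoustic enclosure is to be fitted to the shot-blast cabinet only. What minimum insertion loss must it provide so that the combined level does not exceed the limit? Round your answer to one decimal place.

The untreated sources together contribute 10^(86/10) = 3.981e+08, i.e. 86.00 dB SPL.
To meet 91 dB SPL overall, the treated shot-blast cabinet may contribute at most 10^(91/10) − 3.981e+08 = 8.608e+08, i.e. 89.35 dB SPL.
So the shot-blast cabinet must be reduced from 98 to 89.35 dB SPL: IL = 8.65 dB.

8.7 dB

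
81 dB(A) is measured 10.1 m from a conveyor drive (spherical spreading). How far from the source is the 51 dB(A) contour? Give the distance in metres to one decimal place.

The 30.0 dB drop corresponds to a distance ratio of 10^(30.0/20) for a point source.
r₂ = 10.1·10^((81−51)/20) = 10.1·10^(30.0/20) = 319.39 m.

319.4 m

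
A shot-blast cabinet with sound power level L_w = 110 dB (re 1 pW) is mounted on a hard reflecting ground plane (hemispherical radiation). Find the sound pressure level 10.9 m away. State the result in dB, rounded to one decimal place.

Free-field hemispherical radiation: L_p = L_w − 10·log₁₀(2π·r²), r = 10.9 m.
2π·r² = 746.5 m², 10·log₁₀ of that is 28.730 dB.
L_p = 110 − 28.730 = 81.27 dB.

81.3 dB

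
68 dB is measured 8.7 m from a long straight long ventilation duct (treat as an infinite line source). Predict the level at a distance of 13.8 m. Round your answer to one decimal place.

Line-source attenuation: ΔL = 10·log₁₀(r₂/r₁) = 10·log₁₀(13.8/8.7) = 2.004 dB.
L₂ = 68 − 10·log₁₀(13.8/8.7) = 68 − 2.004 = 66.00 dB.

66.0 dB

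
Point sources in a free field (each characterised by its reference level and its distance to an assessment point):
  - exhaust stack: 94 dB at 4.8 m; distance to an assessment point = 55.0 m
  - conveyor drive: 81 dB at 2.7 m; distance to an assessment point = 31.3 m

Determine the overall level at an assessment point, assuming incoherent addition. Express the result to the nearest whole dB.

First find each source's level at the receiver (point-source: −20·log₁₀(r/r_ref)), then combine on an intensity basis.
exhaust stack: 94 − 20·log₁₀(55.0/4.8) = 94 − 21.18 = 72.82 dB.
conveyor drive: 81 − 20·log₁₀(31.3/2.7) = 81 − 21.28 = 59.72 dB.
Σ 10^(L/10) = 2.007e+07 → L_total = 10·log₁₀(2.007e+07) = 73.03 dB.

73 dB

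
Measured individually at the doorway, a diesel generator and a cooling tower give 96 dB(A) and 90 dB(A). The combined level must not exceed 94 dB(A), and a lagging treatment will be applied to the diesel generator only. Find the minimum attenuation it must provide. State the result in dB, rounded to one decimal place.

Fixed contribution from the other source: Σ 10^(L/10) = 10^(90/10) = 1.000e+09 (90.00 dB(A)).
To meet 94 dB(A) overall, the treated diesel generator may contribute at most 10^(94/10) − 1.000e+09 = 1.512e+09, i.e. 91.80 dB(A).
So the diesel generator must be reduced from 96 to 91.80 dB(A): IL = 4.20 dB.

4.2 dB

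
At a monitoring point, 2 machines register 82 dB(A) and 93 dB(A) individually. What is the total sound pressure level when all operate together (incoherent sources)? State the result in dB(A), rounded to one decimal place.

93.3 dB(A)

For uncorrelated sources the intensities add, so convert each level to linear form, sum, and take 10·log₁₀ of the total.
Σ 10^(L/10) = 10^(82/10) + 10^(93/10) = 2.154e+09.
L_total = 10·log₁₀(2.154e+09) = 93.33 dB(A).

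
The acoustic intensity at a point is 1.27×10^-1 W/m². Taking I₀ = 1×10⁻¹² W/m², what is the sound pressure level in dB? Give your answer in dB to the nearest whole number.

111 dB

L = 10·log₁₀(I/I₀) = 10·log₁₀(1.27×10^-1/10⁻¹²) = 10·log₁₀(1.27×10^11).
L = 10·(0.1038 + 11) = 111.04 dB.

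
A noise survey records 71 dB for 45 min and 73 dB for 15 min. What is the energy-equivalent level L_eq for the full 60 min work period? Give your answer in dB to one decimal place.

71.6 dB

Weight each interval's intensity by its duration and average over T = 60 min:
Σ tᵢ·10^(Lᵢ/10) = 45·10^(71/10) + 15·10^(73/10) = 8.658e+08.
L_eq = 10·log₁₀(8.658e+08/60) = 71.59 dB.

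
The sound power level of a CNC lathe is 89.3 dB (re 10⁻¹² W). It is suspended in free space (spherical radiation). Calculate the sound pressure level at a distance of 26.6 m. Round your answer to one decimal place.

L_p = L_w − 10·log₁₀(4π·r²) with r = 26.6 m.
4π·r² = 8891 m², 10·log₁₀ of that is 39.490 dB.
L_p = 89.3 − 39.490 = 49.81 dB.

49.8 dB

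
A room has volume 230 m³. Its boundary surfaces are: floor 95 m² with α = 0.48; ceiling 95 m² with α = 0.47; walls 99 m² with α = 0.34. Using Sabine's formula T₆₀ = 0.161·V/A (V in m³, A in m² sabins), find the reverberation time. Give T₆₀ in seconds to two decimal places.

0.30 s

A = Σ Sᵢαᵢ = 95·0.48 + 95·0.47 + 99·0.34 = 123.91 m².
T₆₀ = 0.161·V/A = 0.161·230/123.91 = 0.299 s.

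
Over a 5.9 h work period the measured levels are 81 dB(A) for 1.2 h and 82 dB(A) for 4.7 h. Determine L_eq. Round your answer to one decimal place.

81.8 dB(A)

L_eq = 10·log₁₀[(1/T)·Σ tᵢ·10^(Lᵢ/10)] with T = 5.9 h.
Σ tᵢ·10^(Lᵢ/10) = 1.2·10^(81/10) + 4.7·10^(82/10) = 8.960e+08.
L_eq = 10·log₁₀(8.960e+08/5.9) = 81.81 dB(A).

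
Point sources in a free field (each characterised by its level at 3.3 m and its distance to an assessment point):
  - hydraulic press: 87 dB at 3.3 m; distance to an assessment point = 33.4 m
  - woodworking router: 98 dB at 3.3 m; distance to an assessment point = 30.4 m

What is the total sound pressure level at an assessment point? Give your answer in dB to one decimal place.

79.0 dB

Apply inverse-square spreading to bring every level to the receiver, then sum 10^(L/10).
hydraulic press: 87 − 20·log₁₀(33.4/3.3) = 87 − 20.10 = 66.90 dB.
woodworking router: 98 − 20·log₁₀(30.4/3.3) = 98 − 19.29 = 78.71 dB.
Σ 10^(L/10) = 7.924e+07 → L_total = 10·log₁₀(7.924e+07) = 78.99 dB.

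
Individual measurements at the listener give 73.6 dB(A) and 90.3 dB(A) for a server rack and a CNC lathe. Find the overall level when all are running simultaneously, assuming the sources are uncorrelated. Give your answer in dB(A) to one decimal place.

90.4 dB(A)

Incoherent sources combine by intensity addition: L_total = 10·log₁₀(Σ 10^(L_i/10)).
Σ 10^(L/10) = 10^(73.6/10) + 10^(90.3/10) = 1.094e+09.
L_total = 10·log₁₀(1.094e+09) = 90.39 dB(A).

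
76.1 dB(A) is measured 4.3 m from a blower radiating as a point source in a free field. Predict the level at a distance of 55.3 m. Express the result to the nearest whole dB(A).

54 dB(A)

For a point source, L₂ = L₁ − 20·log₁₀(r₂/r₁).
L₂ = 76.1 − 20·log₁₀(55.3/4.3) = 76.1 − 22.185 = 53.91 dB(A).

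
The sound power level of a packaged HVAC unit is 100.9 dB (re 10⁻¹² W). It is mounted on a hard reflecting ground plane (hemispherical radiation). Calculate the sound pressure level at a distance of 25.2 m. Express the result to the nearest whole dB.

65 dB

The power spreads over a hemisphere of area 2π·r², so L_p = L_w − 10·log₁₀(2π·r²).
2π·r² = 3990 m², 10·log₁₀ of that is 36.010 dB.
L_p = 100.9 − 36.010 = 64.89 dB.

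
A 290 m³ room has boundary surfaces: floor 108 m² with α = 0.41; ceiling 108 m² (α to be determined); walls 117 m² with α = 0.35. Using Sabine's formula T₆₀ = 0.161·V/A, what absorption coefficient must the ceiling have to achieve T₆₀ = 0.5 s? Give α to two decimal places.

0.08

From T₆₀ = 0.161·V/A, the target T₆₀ = 0.5 s needs A = 0.161·290/0.5 = 93.38 m².
Absorption from the other surfaces = 108·0.41 + 117·0.35 = 85.23 m², so the ceiling must supply 8.15 m² over 108 m².
α = 8.15/108 = 0.075.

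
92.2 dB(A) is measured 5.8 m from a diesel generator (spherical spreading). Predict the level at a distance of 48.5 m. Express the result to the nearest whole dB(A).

Spherical spreading from a point source gives a 20·log₁₀(r₂/r₁) drop.
L₂ = 92.2 − 20·log₁₀(48.5/5.8) = 92.2 − 18.446 = 73.75 dB(A).

74 dB(A)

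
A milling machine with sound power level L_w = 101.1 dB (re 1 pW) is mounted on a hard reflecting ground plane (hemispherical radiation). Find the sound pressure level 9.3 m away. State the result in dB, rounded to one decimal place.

73.7 dB

The power spreads over a hemisphere of area 2π·r², so L_p = L_w − 10·log₁₀(2π·r²).
2π·r² = 543.4 m², 10·log₁₀ of that is 27.351 dB.
L_p = 101.1 − 27.351 = 73.75 dB.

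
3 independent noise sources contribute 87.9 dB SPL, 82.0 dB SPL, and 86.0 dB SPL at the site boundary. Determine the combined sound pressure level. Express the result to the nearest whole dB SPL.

For uncorrelated sources the intensities add, so convert each level to linear form, sum, and take 10·log₁₀ of the total.
Σ 10^(L/10) = 10^(87.9/10) + 10^(82.0/10) + 10^(86.0/10) = 1.173e+09.
L_total = 10·log₁₀(1.173e+09) = 90.69 dB SPL.

91 dB SPL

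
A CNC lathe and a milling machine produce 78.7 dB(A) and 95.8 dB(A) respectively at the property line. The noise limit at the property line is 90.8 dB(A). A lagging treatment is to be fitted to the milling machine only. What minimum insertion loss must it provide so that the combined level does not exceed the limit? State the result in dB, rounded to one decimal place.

Everything except the milling machine sums to 10^(78.7/10) = 7.413e+07 in linear terms, 78.70 dB(A).
To meet 90.8 dB(A) overall, the treated milling machine may contribute at most 10^(90.8/10) − 7.413e+07 = 1.128e+09, i.e. 90.52 dB(A).
So the milling machine must be reduced from 95.8 to 90.52 dB(A): IL = 5.28 dB.

5.3 dB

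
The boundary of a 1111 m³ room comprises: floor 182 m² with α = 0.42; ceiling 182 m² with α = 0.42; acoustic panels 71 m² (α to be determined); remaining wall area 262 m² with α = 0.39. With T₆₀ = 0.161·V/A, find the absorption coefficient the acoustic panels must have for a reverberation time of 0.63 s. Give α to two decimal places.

0.41

Required total absorption A = 0.161·1111/0.63 = 283.92 m².
Absorption from the other surfaces = 182·0.42 + 182·0.42 + 262·0.39 = 255.06 m², so the acoustic panels must supply 28.86 m² over 71 m².
α = 28.86/71 = 0.407.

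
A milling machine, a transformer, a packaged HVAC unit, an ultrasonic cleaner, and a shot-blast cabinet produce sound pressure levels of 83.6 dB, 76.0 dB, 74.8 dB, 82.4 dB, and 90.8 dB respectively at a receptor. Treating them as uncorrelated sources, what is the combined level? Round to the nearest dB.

For uncorrelated sources the intensities add, so convert each level to linear form, sum, and take 10·log₁₀ of the total.
Σ 10^(L/10) = 10^(83.6/10) + 10^(76.0/10) + 10^(74.8/10) + 10^(82.4/10) + 10^(90.8/10) = 1.675e+09.
L_total = 10·log₁₀(1.675e+09) = 92.24 dB.

92 dB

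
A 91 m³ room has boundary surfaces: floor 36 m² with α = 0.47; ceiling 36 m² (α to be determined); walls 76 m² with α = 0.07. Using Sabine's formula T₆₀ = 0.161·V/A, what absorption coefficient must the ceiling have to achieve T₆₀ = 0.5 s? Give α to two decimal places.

From T₆₀ = 0.161·V/A, the target T₆₀ = 0.5 s needs A = 0.161·91/0.5 = 29.30 m².
Absorption from the other surfaces = 36·0.47 + 76·0.07 = 22.24 m², so the ceiling must supply 7.06 m² over 36 m².
α = 7.06/36 = 0.196.

0.20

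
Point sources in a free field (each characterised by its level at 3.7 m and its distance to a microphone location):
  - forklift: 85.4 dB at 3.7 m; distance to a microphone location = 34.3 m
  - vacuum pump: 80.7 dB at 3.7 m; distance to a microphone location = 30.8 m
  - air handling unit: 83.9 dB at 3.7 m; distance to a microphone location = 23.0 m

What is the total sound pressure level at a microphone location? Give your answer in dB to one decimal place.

70.8 dB

First find each source's level at the receiver (point-source: −20·log₁₀(r/r_ref)), then combine on an intensity basis.
forklift: 85.4 − 20·log₁₀(34.3/3.7) = 85.4 − 19.34 = 66.06 dB.
vacuum pump: 80.7 − 20·log₁₀(30.8/3.7) = 80.7 − 18.41 = 62.29 dB.
air handling unit: 83.9 − 20·log₁₀(23.0/3.7) = 83.9 − 15.87 = 68.03 dB.
Σ 10^(L/10) = 1.208e+07 → L_total = 10·log₁₀(1.208e+07) = 70.82 dB.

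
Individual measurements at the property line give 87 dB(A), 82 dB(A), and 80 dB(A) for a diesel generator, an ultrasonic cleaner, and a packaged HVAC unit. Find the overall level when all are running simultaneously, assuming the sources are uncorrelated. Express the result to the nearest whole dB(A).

Incoherent sources combine by intensity addition: L_total = 10·log₁₀(Σ 10^(L_i/10)).
Σ 10^(L/10) = 10^(87/10) + 10^(82/10) + 10^(80/10) = 7.597e+08.
L_total = 10·log₁₀(7.597e+08) = 88.81 dB(A).

89 dB(A)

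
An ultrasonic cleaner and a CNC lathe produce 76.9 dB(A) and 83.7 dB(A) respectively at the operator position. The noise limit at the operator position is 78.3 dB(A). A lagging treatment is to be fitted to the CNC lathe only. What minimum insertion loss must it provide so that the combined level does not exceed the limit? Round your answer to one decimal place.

Fixed contribution from the other source: Σ 10^(L/10) = 10^(76.9/10) = 4.898e+07 (76.90 dB(A)).
To meet 78.3 dB(A) overall, the treated CNC lathe may contribute at most 10^(78.3/10) − 4.898e+07 = 1.863e+07, i.e. 72.70 dB(A).
So the CNC lathe must be reduced from 83.7 to 72.70 dB(A): IL = 11.00 dB.

11.0 dB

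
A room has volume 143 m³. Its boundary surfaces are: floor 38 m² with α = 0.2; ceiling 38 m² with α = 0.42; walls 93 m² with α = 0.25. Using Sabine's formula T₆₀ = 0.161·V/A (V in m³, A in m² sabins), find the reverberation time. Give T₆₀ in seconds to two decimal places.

A = Σ Sᵢαᵢ = 38·0.2 + 38·0.42 + 93·0.25 = 46.81 m².
T₆₀ = 0.161 × 143 / 46.81 = 0.492 s.

0.49 s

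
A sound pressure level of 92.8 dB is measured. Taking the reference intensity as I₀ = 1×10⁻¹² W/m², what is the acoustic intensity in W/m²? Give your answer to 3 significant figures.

0.00191 W/m²

I = I₀·10^(L/10) = 10⁻¹² × 10^(92.8/10) = 10^(-2.720).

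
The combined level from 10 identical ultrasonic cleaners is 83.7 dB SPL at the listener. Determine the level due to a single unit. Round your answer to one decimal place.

73.7 dB SPL

For N identical incoherent sources L_total = L₁ + 10·log₁₀ N, so L₁ = 83.7 − 10·log₁₀(10) = 83.7 − 10.000.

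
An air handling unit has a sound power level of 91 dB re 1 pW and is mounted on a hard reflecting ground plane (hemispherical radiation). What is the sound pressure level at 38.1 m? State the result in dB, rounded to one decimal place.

51.4 dB

The power spreads over a hemisphere of area 2π·r², so L_p = L_w − 10·log₁₀(2π·r²).
2π·r² = 9121 m², 10·log₁₀ of that is 39.600 dB.
L_p = 91 − 39.600 = 51.40 dB.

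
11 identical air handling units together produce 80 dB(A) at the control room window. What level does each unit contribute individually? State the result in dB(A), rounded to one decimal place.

69.6 dB(A)

For N identical incoherent sources L_total = L₁ + 10·log₁₀ N, so L₁ = 80 − 10·log₁₀(11) = 80 − 10.414.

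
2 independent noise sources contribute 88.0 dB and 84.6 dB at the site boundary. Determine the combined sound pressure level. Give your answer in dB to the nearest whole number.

For uncorrelated sources the intensities add, so convert each level to linear form, sum, and take 10·log₁₀ of the total.
Σ 10^(L/10) = 10^(88.0/10) + 10^(84.6/10) = 9.194e+08.
L_total = 10·log₁₀(9.194e+08) = 89.63 dB.

90 dB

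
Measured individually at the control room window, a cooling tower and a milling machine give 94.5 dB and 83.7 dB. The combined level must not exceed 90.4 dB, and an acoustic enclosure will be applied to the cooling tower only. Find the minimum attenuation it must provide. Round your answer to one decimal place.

The untreated sources together contribute 10^(83.7/10) = 2.344e+08, i.e. 83.70 dB.
The limit corresponds to 10^(90.4/10) = 1.096e+09; subtracting the fixed part leaves 8.621e+08 for the cooling tower, i.e. 89.36 dB.
So the cooling tower must be reduced from 94.5 to 89.36 dB: IL = 5.14 dB.

5.1 dB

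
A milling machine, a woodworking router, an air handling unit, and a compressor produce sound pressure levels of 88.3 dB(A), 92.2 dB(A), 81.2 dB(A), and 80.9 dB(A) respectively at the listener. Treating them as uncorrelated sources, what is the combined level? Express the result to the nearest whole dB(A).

For uncorrelated sources the intensities add, so convert each level to linear form, sum, and take 10·log₁₀ of the total.
Σ 10^(L/10) = 10^(88.3/10) + 10^(92.2/10) + 10^(81.2/10) + 10^(80.9/10) = 2.591e+09.
L_total = 10·log₁₀(2.591e+09) = 94.13 dB(A).

94 dB(A)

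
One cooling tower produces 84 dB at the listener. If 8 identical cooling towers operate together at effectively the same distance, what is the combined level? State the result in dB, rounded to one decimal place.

With 8 equal, uncorrelated contributions the intensity is 8× that of one unit, giving a rise of 10·log₁₀ 8.
L_total = 84 + 10·log₁₀(8) = 84 + 9.031 = 93.03 dB.

93.0 dB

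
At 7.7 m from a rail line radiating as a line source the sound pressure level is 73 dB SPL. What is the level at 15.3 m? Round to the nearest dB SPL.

For a line source, L₂ = L₁ − 10·log₁₀(r₂/r₁).
L₂ = 73 − 10·log₁₀(15.3/7.7) = 73 − 2.982 = 70.02 dB SPL.

70 dB SPL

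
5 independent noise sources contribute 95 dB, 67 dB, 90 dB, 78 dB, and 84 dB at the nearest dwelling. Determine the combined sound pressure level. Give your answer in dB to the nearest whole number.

97 dB

For uncorrelated sources the intensities add, so convert each level to linear form, sum, and take 10·log₁₀ of the total.
Σ 10^(L/10) = 10^(95/10) + 10^(67/10) + 10^(90/10) + 10^(78/10) + 10^(84/10) = 4.482e+09.
L_total = 10·log₁₀(4.482e+09) = 96.51 dB.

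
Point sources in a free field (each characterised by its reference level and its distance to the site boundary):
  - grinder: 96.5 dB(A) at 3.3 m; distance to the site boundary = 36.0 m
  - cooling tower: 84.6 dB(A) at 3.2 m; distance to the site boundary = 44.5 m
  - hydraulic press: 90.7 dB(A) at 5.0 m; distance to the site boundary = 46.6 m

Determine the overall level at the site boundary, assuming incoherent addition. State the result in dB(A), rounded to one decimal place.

77.2 dB(A)

Propagate each source to the receiver with L = L_ref − 20·log₁₀(r/r_ref), then add intensities.
grinder: 96.5 − 20·log₁₀(36.0/3.3) = 96.5 − 20.76 = 75.74 dB(A).
cooling tower: 84.6 − 20·log₁₀(44.5/3.2) = 84.6 − 22.86 = 61.74 dB(A).
hydraulic press: 90.7 − 20·log₁₀(46.6/5.0) = 90.7 − 19.39 = 71.31 dB(A).
Σ 10^(L/10) = 5.255e+07 → L_total = 10·log₁₀(5.255e+07) = 77.21 dB(A).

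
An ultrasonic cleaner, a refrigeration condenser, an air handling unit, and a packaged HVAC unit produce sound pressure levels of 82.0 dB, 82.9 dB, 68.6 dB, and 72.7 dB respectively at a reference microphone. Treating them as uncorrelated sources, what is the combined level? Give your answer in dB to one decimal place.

85.8 dB

Incoherent sources combine by intensity addition: L_total = 10·log₁₀(Σ 10^(L_i/10)).
Σ 10^(L/10) = 10^(82.0/10) + 10^(82.9/10) + 10^(68.6/10) + 10^(72.7/10) = 3.793e+08.
L_total = 10·log₁₀(3.793e+08) = 85.79 dB.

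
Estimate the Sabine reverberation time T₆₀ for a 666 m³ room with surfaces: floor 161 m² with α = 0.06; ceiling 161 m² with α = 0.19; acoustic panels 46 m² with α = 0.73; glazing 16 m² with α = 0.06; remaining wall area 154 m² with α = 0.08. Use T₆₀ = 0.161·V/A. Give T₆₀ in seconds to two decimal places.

1.23 s

Total absorption A = 161·0.06 + 161·0.19 + 46·0.73 + 16·0.06 + 154·0.08 = 87.11 m² sabins.
T₆₀ = 0.161 × 666 / 87.11 = 1.231 s.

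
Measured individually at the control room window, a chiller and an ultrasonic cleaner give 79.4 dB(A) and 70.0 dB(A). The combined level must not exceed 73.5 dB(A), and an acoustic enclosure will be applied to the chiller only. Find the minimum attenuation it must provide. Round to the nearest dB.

8 dB

Fixed contribution from the other source: Σ 10^(L/10) = 10^(70.0/10) = 1.000e+07 (70.00 dB(A)).
To meet 73.5 dB(A) overall, the treated chiller may contribute at most 10^(73.5/10) − 1.000e+07 = 1.239e+07, i.e. 70.93 dB(A).
So the chiller must be reduced from 79.4 to 70.93 dB(A): IL = 8.47 dB.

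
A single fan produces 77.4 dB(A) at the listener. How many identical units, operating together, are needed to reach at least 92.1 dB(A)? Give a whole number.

30

N identical sources give L₁ + 10·log₁₀ N, so require 10·log₁₀ N ≥ 92.1 − 77.4 = 14.7 dB.
N ≥ 10^(14.7/10) = 29.512, so N = 30.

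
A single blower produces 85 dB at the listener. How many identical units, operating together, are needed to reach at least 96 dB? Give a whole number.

The shortfall is 96 − 85 = 11.0 dB, and N units add 10·log₁₀ N, so need 10·log₁₀ N ≥ 11.0.
N ≥ 10^(11.0/10) = 12.589, so N = 13.

13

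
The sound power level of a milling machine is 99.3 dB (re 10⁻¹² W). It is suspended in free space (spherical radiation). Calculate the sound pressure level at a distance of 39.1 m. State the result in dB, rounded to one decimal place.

56.5 dB

The power spreads over a sphere of area 4π·r², so L_p = L_w − 10·log₁₀(4π·r²).
4π·r² = 1.921e+04 m², 10·log₁₀ of that is 42.836 dB.
L_p = 99.3 − 42.836 = 56.46 dB.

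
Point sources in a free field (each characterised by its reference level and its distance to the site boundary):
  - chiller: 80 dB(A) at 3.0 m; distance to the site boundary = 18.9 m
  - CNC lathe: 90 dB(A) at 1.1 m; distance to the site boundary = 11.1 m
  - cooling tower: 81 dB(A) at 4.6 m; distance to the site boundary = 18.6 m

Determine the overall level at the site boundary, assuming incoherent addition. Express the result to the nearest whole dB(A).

Apply inverse-square spreading to bring every level to the receiver, then sum 10^(L/10).
chiller: 80 − 20·log₁₀(18.9/3.0) = 80 − 15.99 = 64.01 dB(A).
CNC lathe: 90 − 20·log₁₀(11.1/1.1) = 90 − 20.08 = 69.92 dB(A).
cooling tower: 81 − 20·log₁₀(18.6/4.6) = 81 − 12.14 = 68.86 dB(A).
Σ 10^(L/10) = 2.004e+07 → L_total = 10·log₁₀(2.004e+07) = 73.02 dB(A).

73 dB(A)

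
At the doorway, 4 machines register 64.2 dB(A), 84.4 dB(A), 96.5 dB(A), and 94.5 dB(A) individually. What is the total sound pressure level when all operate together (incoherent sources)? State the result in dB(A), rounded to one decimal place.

Incoherent sources combine by intensity addition: L_total = 10·log₁₀(Σ 10^(L_i/10)).
Σ 10^(L/10) = 10^(64.2/10) + 10^(84.4/10) + 10^(96.5/10) + 10^(94.5/10) = 7.563e+09.
L_total = 10·log₁₀(7.563e+09) = 98.79 dB(A).

98.8 dB(A)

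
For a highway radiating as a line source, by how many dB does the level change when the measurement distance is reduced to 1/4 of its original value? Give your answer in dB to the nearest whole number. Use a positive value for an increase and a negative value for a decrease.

+6 dB

Line-source spreading: ΔL = −10·log₁₀(r₂/r₁).
ΔL = −10·log₁₀(0.25) = +6.02 dB.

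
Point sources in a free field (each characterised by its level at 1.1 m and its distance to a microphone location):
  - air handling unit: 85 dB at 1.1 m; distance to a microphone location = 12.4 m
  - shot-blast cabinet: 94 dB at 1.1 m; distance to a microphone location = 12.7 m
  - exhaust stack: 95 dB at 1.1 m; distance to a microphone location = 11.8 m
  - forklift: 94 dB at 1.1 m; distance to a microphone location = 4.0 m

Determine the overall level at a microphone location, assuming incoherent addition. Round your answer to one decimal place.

Apply inverse-square spreading to bring every level to the receiver, then sum 10^(L/10).
air handling unit: 85 − 20·log₁₀(12.4/1.1) = 85 − 21.04 = 63.96 dB.
shot-blast cabinet: 94 − 20·log₁₀(12.7/1.1) = 94 − 21.25 = 72.75 dB.
exhaust stack: 95 − 20·log₁₀(11.8/1.1) = 95 − 20.61 = 74.39 dB.
forklift: 94 − 20·log₁₀(4.0/1.1) = 94 − 11.21 = 82.79 dB.
Σ 10^(L/10) = 2.388e+08 → L_total = 10·log₁₀(2.388e+08) = 83.78 dB.

83.8 dB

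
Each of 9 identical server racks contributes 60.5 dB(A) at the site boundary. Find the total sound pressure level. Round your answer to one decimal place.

70.0 dB(A)

L_total = L₁ + 10·log₁₀ N for N identical incoherent sources.
L_total = 60.5 + 10·log₁₀(9) = 60.5 + 9.542 = 70.04 dB(A).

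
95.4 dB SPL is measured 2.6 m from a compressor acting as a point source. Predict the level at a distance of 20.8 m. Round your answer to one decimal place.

77.3 dB SPL

For a point source, L₂ = L₁ − 20·log₁₀(r₂/r₁).
L₂ = 95.4 − 20·log₁₀(20.8/2.6) = 95.4 − 18.062 = 77.34 dB SPL.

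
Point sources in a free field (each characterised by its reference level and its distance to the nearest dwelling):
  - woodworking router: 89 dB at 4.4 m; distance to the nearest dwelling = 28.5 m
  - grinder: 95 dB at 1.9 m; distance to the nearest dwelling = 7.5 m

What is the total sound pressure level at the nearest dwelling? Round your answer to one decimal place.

83.5 dB

Propagate each source to the receiver with L = L_ref − 20·log₁₀(r/r_ref), then add intensities.
woodworking router: 89 − 20·log₁₀(28.5/4.4) = 89 − 16.23 = 72.77 dB.
grinder: 95 − 20·log₁₀(7.5/1.9) = 95 − 11.93 = 83.07 dB.
Σ 10^(L/10) = 2.219e+08 → L_total = 10·log₁₀(2.219e+08) = 83.46 dB.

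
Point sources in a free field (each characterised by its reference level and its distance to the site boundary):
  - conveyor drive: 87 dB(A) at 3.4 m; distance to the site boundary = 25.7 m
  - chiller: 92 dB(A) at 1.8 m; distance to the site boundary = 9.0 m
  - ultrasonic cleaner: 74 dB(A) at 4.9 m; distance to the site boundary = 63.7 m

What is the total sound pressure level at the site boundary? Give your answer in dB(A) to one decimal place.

78.6 dB(A)

First find each source's level at the receiver (point-source: −20·log₁₀(r/r_ref)), then combine on an intensity basis.
conveyor drive: 87 − 20·log₁₀(25.7/3.4) = 87 − 17.57 = 69.43 dB(A).
chiller: 92 − 20·log₁₀(9.0/1.8) = 92 − 13.98 = 78.02 dB(A).
ultrasonic cleaner: 74 − 20·log₁₀(63.7/4.9) = 74 − 22.28 = 51.72 dB(A).
Σ 10^(L/10) = 7.232e+07 → L_total = 10·log₁₀(7.232e+07) = 78.59 dB(A).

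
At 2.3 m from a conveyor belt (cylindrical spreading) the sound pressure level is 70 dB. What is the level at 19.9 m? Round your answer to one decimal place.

60.6 dB

Line-source attenuation: ΔL = 10·log₁₀(r₂/r₁) = 10·log₁₀(19.9/2.3) = 9.371 dB.
L₂ = 70 − 10·log₁₀(19.9/2.3) = 70 − 9.371 = 60.63 dB.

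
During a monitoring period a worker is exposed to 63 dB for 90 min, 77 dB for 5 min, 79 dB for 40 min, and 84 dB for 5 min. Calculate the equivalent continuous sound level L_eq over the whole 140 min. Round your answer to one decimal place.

Weight each interval's intensity by its duration and average over T = 140 min:
Σ tᵢ·10^(Lᵢ/10) = 90·10^(63/10) + 5·10^(77/10) + 40·10^(79/10) + 5·10^(84/10) = 4.863e+09.
L_eq = 10·log₁₀(4.863e+09/140) = 75.41 dB.

75.4 dB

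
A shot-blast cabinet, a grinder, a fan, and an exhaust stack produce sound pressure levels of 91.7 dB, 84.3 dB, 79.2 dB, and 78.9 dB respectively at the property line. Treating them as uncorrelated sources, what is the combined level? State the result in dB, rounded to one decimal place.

Incoherent sources combine by intensity addition: L_total = 10·log₁₀(Σ 10^(L_i/10)).
Σ 10^(L/10) = 10^(91.7/10) + 10^(84.3/10) + 10^(79.2/10) + 10^(78.9/10) = 1.909e+09.
L_total = 10·log₁₀(1.909e+09) = 92.81 dB.

92.8 dB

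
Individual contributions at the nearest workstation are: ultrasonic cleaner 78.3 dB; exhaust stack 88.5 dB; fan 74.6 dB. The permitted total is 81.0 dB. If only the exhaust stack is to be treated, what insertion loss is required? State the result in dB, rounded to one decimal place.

Everything except the exhaust stack sums to 10^(78.3/10) + 10^(74.6/10) = 9.645e+07 in linear terms, 79.84 dB.
To meet 81.0 dB overall, the treated exhaust stack may contribute at most 10^(81.0/10) − 9.645e+07 = 2.944e+07, i.e. 74.69 dB.
So the exhaust stack must be reduced from 88.5 to 74.69 dB: IL = 13.81 dB.

13.8 dB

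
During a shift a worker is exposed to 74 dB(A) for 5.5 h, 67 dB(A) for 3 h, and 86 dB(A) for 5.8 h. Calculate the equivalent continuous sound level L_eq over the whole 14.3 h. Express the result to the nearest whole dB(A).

L_eq = 10·log₁₀[(1/T)·Σ tᵢ·10^(Lᵢ/10)] with T = 14.3 h.
Σ tᵢ·10^(Lᵢ/10) = 5.5·10^(74/10) + 3·10^(67/10) + 5.8·10^(86/10) = 2.462e+09.
L_eq = 10·log₁₀(2.462e+09/14.3) = 82.36 dB(A).

82 dB(A)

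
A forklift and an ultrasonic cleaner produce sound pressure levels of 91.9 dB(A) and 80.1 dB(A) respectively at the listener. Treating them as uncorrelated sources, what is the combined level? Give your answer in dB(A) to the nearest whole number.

92 dB(A)

For uncorrelated sources the intensities add, so convert each level to linear form, sum, and take 10·log₁₀ of the total.
Σ 10^(L/10) = 10^(91.9/10) + 10^(80.1/10) = 1.651e+09.
L_total = 10·log₁₀(1.651e+09) = 92.18 dB(A).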